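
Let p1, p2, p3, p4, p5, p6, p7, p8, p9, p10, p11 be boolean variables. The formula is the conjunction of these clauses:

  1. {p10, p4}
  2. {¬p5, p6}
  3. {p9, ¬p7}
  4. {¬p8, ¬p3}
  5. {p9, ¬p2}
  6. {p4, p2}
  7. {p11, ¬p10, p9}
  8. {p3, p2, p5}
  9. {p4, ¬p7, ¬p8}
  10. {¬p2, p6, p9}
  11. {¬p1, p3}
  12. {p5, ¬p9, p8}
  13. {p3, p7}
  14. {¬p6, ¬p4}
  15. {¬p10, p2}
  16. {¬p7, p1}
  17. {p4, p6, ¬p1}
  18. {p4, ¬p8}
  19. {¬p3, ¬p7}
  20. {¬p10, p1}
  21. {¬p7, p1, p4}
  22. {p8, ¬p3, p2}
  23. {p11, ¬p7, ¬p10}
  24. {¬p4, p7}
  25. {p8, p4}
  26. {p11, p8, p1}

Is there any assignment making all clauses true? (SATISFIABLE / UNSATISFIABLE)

UNSATISFIABLE

p4 = True:
  propagation gives p6=False, p5=False, p7=True, p9=True; an empty clause results — contradiction.
p4 = False:
  propagation gives p10=True, p2=True, p9=True, p8=False; an empty clause results — contradiction.
Every branch closes, so no satisfying assignment exists.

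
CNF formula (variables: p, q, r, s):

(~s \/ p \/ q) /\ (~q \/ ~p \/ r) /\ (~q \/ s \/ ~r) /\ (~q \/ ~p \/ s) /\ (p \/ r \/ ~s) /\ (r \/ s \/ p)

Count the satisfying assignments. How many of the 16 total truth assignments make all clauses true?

7

Satisfying assignments:
  p=0 q=0 r=1 s=0
  p=0 q=1 r=1 s=1
  p=1 q=0 r=0 s=0
  p=1 q=0 r=0 s=1
  p=1 q=0 r=1 s=0
  p=1 q=0 r=1 s=1
  p=1 q=1 r=1 s=1
That's 7 in total.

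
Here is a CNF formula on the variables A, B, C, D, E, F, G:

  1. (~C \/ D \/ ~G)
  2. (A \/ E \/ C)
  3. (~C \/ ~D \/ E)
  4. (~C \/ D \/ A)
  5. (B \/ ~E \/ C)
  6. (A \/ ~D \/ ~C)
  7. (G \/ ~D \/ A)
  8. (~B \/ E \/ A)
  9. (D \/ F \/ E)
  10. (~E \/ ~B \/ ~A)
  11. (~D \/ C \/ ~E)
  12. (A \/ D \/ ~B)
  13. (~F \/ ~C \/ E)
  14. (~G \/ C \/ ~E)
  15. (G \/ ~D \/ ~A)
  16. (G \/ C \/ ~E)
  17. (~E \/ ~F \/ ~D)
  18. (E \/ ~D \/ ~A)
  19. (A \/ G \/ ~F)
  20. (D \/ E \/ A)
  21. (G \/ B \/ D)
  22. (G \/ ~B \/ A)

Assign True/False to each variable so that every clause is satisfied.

Set A = True and propagate.
Set B = False and propagate.
Branch on C: take C = True.
The remaining clauses are satisfied by D = True, E = True, F = False, G = True.
Every clause has at least one true literal under this assignment.

A=T, B=F, C=T, D=T, E=T, F=F, G=T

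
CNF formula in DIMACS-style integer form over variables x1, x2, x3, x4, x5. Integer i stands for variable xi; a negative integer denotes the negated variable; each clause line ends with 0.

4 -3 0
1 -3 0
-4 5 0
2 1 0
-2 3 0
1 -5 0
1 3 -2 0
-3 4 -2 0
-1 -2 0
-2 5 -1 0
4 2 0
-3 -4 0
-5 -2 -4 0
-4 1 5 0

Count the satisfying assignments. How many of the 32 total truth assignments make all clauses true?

1

Satisfying assignments:
  x1=T x2=F x3=F x4=T x5=T
Count: 1.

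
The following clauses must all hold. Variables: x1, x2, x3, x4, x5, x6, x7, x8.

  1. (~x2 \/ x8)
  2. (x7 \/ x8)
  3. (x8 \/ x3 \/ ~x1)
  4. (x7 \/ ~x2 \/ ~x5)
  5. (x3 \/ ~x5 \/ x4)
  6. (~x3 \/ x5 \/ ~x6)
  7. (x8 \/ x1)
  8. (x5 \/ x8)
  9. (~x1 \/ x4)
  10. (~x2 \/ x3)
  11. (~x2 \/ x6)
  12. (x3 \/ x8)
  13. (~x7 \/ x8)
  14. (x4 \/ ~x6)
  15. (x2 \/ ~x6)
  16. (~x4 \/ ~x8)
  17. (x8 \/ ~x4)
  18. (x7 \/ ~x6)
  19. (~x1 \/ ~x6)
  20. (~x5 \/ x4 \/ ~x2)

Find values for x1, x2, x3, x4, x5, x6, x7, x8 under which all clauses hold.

Set x1 = False and propagate.
  then x8 is forced to True.
  then x4 is forced to False.
  then x6 is forced to False.
  then x2 is forced to False.
For the remaining variables, x3 = True, x5 = True, x7 = True works.
Every clause has at least one true literal under this assignment.

x1=F, x2=F, x3=T, x4=F, x5=T, x6=F, x7=T, x8=T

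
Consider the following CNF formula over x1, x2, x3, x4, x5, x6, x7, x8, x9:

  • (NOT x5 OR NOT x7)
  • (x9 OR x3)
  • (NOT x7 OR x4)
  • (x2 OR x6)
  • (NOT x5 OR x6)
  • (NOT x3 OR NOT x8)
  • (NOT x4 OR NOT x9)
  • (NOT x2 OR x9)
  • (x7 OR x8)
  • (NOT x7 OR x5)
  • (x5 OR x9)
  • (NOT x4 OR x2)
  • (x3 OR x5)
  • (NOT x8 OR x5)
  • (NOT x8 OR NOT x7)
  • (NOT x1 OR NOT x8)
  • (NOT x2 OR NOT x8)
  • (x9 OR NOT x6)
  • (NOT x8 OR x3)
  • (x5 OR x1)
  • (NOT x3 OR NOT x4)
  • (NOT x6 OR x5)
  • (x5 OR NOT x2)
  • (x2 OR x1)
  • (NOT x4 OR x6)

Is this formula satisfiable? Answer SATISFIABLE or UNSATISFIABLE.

x5 = True:
  propagation gives x7=False, x6=True, x8=True, x3=False; an empty clause results — contradiction.
x5 = False:
  propagation gives x7=False, x8=True; an empty clause results — contradiction.
Every branch closes, so no satisfying assignment exists.

UNSATISFIABLE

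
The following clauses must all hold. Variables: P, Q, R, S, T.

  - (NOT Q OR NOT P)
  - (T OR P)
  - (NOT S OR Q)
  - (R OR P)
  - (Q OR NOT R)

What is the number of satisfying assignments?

4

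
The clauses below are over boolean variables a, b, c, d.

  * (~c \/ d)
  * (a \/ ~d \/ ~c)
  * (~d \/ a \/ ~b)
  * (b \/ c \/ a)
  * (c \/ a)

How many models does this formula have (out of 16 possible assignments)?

6

The models are:
  a=1 b=0 c=0 d=0
  a=1 b=0 c=0 d=1
  a=1 b=0 c=1 d=1
  a=1 b=1 c=0 d=0
  a=1 b=1 c=0 d=1
  a=1 b=1 c=1 d=1
Count: 6.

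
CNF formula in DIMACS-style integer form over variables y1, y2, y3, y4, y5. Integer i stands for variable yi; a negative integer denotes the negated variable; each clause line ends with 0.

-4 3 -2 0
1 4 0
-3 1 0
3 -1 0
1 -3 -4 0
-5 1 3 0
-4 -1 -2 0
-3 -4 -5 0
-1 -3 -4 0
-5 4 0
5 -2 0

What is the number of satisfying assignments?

2

The models are:
  y1=0 y2=0 y3=0 y4=1 y5=0
  y1=1 y2=0 y3=1 y4=0 y5=0
That's 2 in total.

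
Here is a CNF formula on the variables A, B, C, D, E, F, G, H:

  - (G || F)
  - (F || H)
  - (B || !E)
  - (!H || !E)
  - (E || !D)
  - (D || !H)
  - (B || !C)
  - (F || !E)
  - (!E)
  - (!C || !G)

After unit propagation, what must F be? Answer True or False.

True

(!E) is a unit clause: E = False.
(!D || E) with E = False leaves only !D, so D = False.
(!H || D) with D = False leaves only !H, so H = False.
In (F || H), H is now false; F must hold, so F = True.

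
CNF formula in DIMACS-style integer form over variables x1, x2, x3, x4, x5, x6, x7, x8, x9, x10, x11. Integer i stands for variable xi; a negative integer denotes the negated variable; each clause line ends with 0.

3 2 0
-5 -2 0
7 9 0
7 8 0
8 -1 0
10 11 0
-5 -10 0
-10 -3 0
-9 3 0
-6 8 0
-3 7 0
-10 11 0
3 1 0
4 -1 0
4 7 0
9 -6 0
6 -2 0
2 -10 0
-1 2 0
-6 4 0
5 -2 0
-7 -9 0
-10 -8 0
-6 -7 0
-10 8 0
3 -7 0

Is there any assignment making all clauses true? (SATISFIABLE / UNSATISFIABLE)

x4 occurs only positively in the remaining clauses — set x4 = True.
Pure literal: x11 appears only positively; assign x11 = True.
Branch on x1: take x1 = False.
  then x3 is forced to True.
  then x10 is forced to False.
  then x7 is forced to True.
  then x9 is forced to False.
  then x6 is forced to False.
  then x2 is forced to False.
x5, x8 are now unconstrained; take x5 = True, x8 = False.
Every clause has at least one true literal under this assignment.
So x1=False  x2=False  x3=True  x4=True  x5=True  x6=False  x7=True  x8=False  x9=False  x10=False  x11=True is a satisfying assignment.

SATISFIABLE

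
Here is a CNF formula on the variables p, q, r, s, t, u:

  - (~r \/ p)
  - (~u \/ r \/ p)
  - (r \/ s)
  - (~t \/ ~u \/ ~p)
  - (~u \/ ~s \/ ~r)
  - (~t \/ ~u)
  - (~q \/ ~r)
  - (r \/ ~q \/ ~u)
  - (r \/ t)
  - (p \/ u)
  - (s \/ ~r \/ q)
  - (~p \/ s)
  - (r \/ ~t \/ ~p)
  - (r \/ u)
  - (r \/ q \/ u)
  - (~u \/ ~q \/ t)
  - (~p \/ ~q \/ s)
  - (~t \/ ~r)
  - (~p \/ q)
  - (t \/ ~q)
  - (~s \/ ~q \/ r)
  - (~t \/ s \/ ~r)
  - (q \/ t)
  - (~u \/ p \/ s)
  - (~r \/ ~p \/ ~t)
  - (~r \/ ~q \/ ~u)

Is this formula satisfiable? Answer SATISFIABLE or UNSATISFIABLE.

UNSATISFIABLE

r = True:
  propagation gives p=True, q=False; an empty clause results — contradiction.
r = False:
  propagation gives s=True, t=True, u=False; an empty clause results — contradiction.
Every branch closes, so no satisfying assignment exists.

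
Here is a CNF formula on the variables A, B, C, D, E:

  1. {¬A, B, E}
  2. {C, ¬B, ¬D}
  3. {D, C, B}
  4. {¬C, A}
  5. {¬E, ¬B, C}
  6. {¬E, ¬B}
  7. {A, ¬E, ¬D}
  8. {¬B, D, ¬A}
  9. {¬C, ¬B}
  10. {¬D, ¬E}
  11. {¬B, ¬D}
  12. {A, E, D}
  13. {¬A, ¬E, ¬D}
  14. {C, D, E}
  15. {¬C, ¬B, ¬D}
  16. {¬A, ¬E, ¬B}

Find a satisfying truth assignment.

A = T  B = F  C = T  D = F  E = T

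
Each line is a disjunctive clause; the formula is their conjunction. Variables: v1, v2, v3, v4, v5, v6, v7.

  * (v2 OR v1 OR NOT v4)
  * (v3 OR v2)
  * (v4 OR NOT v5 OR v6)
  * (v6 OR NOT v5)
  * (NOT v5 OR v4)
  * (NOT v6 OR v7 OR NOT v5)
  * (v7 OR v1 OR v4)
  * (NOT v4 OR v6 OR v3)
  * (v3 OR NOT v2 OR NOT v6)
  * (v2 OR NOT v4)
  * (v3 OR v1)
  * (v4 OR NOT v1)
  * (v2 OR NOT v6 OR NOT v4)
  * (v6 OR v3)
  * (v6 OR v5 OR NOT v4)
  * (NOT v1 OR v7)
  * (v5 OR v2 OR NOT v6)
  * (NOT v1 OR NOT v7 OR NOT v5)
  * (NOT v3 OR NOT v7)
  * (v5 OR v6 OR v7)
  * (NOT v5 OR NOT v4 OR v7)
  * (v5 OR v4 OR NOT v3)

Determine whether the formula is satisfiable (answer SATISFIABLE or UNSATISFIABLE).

SATISFIABLE

Set v1 = False and propagate.
  then v3 is forced to True.
  then v7 is forced to False.
  then v4 is forced to True.
  then v2 is forced to True.
  then v5 is forced to False.
  then v6 is forced to True.
Every clause has at least one true literal under this assignment.
So v1 = F, v2 = T, v3 = T, v4 = T, v5 = F, v6 = T, v7 = F is a satisfying assignment.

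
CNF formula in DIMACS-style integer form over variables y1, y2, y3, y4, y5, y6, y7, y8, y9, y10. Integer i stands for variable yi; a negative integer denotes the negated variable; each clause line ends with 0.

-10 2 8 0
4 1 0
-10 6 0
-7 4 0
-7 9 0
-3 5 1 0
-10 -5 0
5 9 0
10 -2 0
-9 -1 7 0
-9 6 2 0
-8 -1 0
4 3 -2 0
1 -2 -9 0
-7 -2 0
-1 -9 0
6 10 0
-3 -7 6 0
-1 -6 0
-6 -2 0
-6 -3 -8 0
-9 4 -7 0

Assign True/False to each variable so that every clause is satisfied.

Pure literal: y4 appears only positively; assign y4 = True.
Branch on y1: take y1 = False.
Branch on y2: take y2 = False.
Set y3 = False and propagate.
For the remaining variables, y5 = False, y6 = True, y7 = False, y8 = True, y9 = True, y10 = False works.

y1 = F, y2 = F, y3 = F, y4 = T, y5 = F, y6 = T, y7 = F, y8 = T, y9 = T, y10 = F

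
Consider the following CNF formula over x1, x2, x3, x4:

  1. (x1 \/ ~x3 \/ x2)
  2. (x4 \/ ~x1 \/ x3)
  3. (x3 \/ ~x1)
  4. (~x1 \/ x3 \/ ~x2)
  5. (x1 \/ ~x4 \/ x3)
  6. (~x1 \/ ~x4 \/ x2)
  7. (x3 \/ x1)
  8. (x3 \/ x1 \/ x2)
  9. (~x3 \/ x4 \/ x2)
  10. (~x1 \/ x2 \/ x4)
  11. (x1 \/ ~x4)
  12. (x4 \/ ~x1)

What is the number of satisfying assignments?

The models are:
  x1=F x2=T x3=T x4=F
  x1=T x2=T x3=T x4=T
That's 2 in total.

2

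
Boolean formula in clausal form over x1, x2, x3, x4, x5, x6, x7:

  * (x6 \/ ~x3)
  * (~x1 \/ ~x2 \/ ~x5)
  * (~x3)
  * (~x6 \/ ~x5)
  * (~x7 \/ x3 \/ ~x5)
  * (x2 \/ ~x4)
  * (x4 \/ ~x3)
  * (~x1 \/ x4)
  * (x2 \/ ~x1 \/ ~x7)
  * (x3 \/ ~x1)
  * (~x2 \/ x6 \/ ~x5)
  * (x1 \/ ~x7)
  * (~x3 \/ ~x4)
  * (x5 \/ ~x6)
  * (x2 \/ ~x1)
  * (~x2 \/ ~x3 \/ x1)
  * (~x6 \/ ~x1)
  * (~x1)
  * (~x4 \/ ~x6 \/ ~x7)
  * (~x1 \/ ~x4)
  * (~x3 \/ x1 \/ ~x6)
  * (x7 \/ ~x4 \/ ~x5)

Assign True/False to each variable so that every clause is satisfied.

x1=0, x2=0, x3=0, x4=0, x5=1, x6=0, x7=0

Unit propagation: (~x3) forces x3 = False.
Unit propagation: (~x1) forces x1 = False.
(~x7) is a unit clause, so x7 = False.
Pure literal: x4 appears only negated; assign x4 = False.
Branch on x2: take x2 = False.
Try x5 = True.
  then x6 is forced to False.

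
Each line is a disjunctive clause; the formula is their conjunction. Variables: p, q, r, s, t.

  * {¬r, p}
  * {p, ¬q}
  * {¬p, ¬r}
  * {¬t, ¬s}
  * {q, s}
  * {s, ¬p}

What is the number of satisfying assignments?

3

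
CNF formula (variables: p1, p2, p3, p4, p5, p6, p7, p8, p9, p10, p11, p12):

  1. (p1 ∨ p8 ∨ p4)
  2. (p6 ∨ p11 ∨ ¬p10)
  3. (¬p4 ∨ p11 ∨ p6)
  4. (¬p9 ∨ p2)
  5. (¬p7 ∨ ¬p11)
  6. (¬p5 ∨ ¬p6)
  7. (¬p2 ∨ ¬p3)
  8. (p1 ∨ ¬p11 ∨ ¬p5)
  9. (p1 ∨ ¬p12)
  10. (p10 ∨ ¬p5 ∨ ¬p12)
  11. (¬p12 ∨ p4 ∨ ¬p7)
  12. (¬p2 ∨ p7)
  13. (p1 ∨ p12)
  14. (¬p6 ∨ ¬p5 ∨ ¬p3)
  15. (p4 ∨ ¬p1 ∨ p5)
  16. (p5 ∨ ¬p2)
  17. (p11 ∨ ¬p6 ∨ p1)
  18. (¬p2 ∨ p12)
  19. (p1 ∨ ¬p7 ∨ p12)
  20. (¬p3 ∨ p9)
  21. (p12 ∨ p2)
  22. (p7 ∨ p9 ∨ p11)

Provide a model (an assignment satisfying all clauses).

p1=T, p2=F, p3=F, p4=F, p5=T, p6=F, p7=F, p8=T, p9=F, p10=T, p11=T, p12=T

p3 occurs only negated in the remaining clauses — set p3 = False.
p8 occurs only positively in the remaining clauses — set p8 = True.
Branch on p1: take p1 = True.
The remaining clauses are satisfied by p2 = False, p4 = False, p5 = True, p6 = False, p7 = False, p9 = False, p10 = True, p11 = True, p12 = True.
Check each clause:
  1. (p1 ∨ p4 ∨ p8) — p8 is true.
  2. (p11 ∨ p6 ∨ ¬p10) — p11 is true.
  3. (p11 ∨ p6 ∨ ¬p4) — p11 is true.
  4. (¬p9 ∨ p2) — ¬p9 is true.
  5. (¬p7 ∨ ¬p11) — ¬p7 is true.
  6. (¬p5 ∨ ¬p6) — ¬p6 is true.
  7. (¬p2 ∨ ¬p3) — ¬p3 is true.
  8. (¬p5 ∨ p1 ∨ ¬p11) — p1 is true.
  9. (p1 ∨ ¬p12) — p1 is true.
  10. (¬p5 ∨ p10 ∨ ¬p12) — p10 is true.
  11. (¬p12 ∨ ¬p7 ∨ p4) — ¬p7 is true.
  12. (p7 ∨ ¬p2) — ¬p2 is true.
  13. (p12 ∨ p1) — p1 is true.
  14. (¬p6 ∨ ¬p5 ∨ ¬p3) — ¬p6 is true.
  15. (¬p1 ∨ p5 ∨ p4) — p5 is true.
  16. (¬p2 ∨ p5) — p5 is true.
  17. (p1 ∨ ¬p6 ∨ p11) — p1 is true.
  18. (¬p2 ∨ p12) — p12 is true.
  19. (¬p7 ∨ p1 ∨ p12) — ¬p7 is true.
  20. (p9 ∨ ¬p3) — ¬p3 is true.
  21. (p12 ∨ p2) — p12 is true.
  22. (p9 ∨ p7 ∨ p11) — p11 is true.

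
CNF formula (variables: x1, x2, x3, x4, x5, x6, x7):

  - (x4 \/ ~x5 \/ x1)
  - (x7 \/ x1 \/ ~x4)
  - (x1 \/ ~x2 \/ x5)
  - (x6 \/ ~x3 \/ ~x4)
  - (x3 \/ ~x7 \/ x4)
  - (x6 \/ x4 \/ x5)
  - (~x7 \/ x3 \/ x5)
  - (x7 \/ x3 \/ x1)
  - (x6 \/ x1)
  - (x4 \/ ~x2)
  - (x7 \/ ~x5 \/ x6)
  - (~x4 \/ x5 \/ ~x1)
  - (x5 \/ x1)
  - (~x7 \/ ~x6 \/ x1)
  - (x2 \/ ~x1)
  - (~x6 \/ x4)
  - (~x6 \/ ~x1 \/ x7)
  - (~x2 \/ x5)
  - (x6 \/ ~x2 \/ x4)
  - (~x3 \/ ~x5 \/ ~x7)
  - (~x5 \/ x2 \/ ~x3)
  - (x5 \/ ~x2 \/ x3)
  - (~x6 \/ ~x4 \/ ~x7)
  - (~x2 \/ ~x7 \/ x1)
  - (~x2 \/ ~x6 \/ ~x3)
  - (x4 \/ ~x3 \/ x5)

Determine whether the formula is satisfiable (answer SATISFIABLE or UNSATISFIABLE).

SATISFIABLE

Set x1 = True and propagate.
  then x2 is forced to True.
  then x4 is forced to True.
  then x5 is forced to True.
Set x3 = False and propagate.
Set x6 = False and propagate.
  then x7 is forced to True.
Every clause has at least one true literal under this assignment.
So x1 = True  x2 = True  x3 = False  x4 = True  x5 = True  x6 = False  x7 = True is a satisfying assignment.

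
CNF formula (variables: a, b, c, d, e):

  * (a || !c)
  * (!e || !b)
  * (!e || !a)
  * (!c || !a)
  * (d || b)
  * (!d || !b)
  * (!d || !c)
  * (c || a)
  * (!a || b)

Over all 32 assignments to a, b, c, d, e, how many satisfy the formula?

1

The models are:
  a=T b=T c=F d=F e=F
Count: 1.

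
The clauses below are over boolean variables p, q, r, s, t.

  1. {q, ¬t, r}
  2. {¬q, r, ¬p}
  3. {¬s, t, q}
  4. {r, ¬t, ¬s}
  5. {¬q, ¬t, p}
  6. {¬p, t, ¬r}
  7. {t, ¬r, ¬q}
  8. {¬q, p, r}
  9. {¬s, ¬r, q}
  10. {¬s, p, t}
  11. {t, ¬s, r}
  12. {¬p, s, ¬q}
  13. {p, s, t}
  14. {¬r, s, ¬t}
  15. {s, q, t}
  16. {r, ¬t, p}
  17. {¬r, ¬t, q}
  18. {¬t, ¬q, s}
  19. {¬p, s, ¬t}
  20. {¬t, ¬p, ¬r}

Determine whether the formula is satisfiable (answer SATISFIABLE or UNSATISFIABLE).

t = True:
  r = True:
    propagation gives s=True, q=True, p=True; an empty clause results — contradiction.
  r = False:
    propagation gives q=True, p=False; an empty clause results — contradiction.
t = False:
  q = True:
    propagation gives r=False, p=False; an empty clause results — contradiction.
  q = False:
    propagation gives s=False; an empty clause results — contradiction.
Every branch closes, so no satisfying assignment exists.

UNSATISFIABLE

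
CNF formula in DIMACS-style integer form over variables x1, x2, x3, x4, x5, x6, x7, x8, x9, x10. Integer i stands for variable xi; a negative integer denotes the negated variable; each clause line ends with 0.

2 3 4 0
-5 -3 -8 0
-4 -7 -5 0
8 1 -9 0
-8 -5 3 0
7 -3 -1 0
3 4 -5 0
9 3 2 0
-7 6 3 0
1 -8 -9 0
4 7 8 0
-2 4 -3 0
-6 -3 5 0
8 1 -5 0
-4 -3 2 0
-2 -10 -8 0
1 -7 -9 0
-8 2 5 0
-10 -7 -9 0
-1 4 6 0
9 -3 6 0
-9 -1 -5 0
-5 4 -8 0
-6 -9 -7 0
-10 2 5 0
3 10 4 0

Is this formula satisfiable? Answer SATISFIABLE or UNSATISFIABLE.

SATISFIABLE

Set x1 = False and propagate.
The remaining clauses are satisfied by x2 = True, x3 = False, x4 = True, x5 = False, x6 = False, x7 = False, x8 = False, x9 = False, x10 = False.
Every clause has at least one true literal under this assignment.
So x1=F, x2=T, x3=F, x4=T, x5=F, x6=F, x7=F, x8=F, x9=F, x10=F is a satisfying assignment.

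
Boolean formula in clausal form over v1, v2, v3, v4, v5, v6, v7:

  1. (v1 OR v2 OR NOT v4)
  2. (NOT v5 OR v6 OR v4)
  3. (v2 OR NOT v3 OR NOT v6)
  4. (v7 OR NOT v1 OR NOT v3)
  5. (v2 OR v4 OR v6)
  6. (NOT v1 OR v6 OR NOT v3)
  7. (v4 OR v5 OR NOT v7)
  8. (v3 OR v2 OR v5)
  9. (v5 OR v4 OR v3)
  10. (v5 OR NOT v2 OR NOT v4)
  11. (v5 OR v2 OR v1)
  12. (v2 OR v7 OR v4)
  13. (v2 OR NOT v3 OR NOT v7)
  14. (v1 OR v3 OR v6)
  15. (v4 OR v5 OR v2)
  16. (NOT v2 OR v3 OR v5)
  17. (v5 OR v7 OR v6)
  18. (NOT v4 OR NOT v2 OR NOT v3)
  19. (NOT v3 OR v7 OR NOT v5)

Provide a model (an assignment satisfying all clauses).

Try v1 = True.
Branch on v2: take v2 = True.
Branch on v3: take v3 = False.
  then v5 is forced to True.
For the remaining variables, v4 = False, v6 = True, v7 = False works.

v1=True, v2=True, v3=False, v4=False, v5=True, v6=True, v7=False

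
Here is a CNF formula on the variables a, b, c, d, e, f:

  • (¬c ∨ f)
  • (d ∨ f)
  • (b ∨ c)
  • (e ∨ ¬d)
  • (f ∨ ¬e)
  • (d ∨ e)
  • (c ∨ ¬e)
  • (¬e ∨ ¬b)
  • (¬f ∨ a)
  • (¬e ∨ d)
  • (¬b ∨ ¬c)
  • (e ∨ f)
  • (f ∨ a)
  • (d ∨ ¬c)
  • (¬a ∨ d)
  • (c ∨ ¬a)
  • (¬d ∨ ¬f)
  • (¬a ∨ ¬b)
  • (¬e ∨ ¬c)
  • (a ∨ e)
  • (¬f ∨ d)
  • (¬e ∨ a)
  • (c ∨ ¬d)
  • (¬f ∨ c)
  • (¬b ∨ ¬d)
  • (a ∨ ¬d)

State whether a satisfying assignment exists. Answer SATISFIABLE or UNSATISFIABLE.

d = True:
  propagation gives e=True, f=True; an empty clause results — contradiction.
d = False:
  propagation gives f=True; an empty clause results — contradiction.
Every branch closes, so no satisfying assignment exists.

UNSATISFIABLE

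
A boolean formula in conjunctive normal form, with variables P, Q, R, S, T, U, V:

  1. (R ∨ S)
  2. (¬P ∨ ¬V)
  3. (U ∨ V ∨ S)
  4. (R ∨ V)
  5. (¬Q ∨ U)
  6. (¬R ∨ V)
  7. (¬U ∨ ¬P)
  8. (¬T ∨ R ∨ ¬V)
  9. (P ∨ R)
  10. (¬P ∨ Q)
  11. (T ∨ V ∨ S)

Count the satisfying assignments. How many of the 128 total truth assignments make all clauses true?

12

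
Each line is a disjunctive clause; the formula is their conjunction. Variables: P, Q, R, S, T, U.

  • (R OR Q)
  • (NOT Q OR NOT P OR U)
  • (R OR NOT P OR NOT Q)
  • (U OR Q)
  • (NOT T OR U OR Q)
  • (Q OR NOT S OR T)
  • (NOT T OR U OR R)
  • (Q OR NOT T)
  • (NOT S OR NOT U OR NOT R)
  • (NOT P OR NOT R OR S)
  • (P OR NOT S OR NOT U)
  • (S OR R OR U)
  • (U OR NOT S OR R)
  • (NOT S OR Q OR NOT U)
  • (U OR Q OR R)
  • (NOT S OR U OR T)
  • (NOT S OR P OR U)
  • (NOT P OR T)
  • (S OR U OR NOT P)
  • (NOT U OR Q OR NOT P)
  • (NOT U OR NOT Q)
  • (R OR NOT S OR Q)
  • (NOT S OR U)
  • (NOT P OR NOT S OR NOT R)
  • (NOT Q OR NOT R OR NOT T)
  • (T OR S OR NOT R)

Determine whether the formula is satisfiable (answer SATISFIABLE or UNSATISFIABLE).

U = True:
  propagation gives Q=False, R=True, T=False, S=False; an empty clause results — contradiction.
U = False:
  propagation gives Q=True, P=False, S=False, R=True; an empty clause results — contradiction.
Every branch closes, so no satisfying assignment exists.

UNSATISFIABLE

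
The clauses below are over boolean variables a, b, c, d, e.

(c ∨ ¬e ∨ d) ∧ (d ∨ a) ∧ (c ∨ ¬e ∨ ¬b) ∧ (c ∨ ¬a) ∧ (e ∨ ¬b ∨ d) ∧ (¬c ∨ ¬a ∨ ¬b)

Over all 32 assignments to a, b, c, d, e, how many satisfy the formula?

Split on c, then a.
  c=T, a=T: remaining (b,d,e) ∈ {(F,F,F); (F,F,T); (F,T,F); (F,T,T)} — 4.
  c=T, a=F: remaining (b,d,e) ∈ {(F,T,F); (F,T,T); (T,T,F); (T,T,T)} — 4.
  c=F, a=T: a clause becomes empty — 0.
  c=F, a=F: remaining (b,d,e) ∈ {(F,T,F); (F,T,T); (T,T,F)} — 3.
Total: 4 + 4 + 0 + 3 = 11.

11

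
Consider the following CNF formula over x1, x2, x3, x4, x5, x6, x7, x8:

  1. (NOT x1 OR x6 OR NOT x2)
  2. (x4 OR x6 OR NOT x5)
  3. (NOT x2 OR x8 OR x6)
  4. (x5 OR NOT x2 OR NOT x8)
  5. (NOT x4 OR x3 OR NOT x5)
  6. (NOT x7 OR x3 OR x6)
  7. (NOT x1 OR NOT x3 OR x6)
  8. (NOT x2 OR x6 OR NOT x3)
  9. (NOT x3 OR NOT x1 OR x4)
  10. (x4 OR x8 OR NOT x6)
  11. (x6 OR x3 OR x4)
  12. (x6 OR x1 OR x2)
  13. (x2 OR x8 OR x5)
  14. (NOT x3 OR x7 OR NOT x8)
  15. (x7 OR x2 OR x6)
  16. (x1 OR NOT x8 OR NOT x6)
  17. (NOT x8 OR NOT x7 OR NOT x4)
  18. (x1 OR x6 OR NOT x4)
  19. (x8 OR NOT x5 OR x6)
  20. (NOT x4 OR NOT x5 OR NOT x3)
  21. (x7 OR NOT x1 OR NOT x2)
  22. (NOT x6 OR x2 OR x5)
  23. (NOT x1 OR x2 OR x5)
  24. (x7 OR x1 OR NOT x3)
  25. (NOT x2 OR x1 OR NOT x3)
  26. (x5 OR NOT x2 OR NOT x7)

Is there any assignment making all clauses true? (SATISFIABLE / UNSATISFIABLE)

Set x1 = False and propagate.
Try x2 = True.
  then x3 is forced to False.
The remaining clauses are satisfied by x4 = True, x5 = False, x6 = True, x7 = False, x8 = False.
Every clause has at least one true literal under this assignment.
So x1=0, x2=1, x3=0, x4=1, x5=0, x6=1, x7=0, x8=0 is a satisfying assignment.

SATISFIABLE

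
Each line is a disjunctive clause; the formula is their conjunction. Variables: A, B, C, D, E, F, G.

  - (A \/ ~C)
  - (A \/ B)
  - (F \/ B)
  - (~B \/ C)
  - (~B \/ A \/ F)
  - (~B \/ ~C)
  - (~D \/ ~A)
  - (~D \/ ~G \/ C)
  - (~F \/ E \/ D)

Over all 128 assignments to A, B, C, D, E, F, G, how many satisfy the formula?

Satisfying assignments:
  A=T B=F C=F D=F E=T F=T G=F
  A=T B=F C=F D=F E=T F=T G=T
  A=T B=F C=T D=F E=T F=T G=F
  A=T B=F C=T D=F E=T F=T G=T
That's 4 in total.

4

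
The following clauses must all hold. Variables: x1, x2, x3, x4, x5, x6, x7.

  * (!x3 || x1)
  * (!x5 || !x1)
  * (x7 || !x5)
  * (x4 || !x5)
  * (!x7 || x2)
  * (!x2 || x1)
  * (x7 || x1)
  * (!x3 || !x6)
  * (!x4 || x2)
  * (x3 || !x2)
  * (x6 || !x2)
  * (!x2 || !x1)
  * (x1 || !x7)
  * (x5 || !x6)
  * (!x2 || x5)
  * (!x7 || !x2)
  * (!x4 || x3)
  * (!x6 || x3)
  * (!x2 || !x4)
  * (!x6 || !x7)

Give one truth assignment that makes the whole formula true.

x1=T  x2=F  x3=T  x4=F  x5=F  x6=F  x7=F

Branch on x1: take x1 = True.
  then x5 is forced to False.
  then x2 is forced to False.
  then x7 is forced to False.
  then x4 is forced to False.
  then x6 is forced to False.
x3 is now unconstrained; take x3 = True.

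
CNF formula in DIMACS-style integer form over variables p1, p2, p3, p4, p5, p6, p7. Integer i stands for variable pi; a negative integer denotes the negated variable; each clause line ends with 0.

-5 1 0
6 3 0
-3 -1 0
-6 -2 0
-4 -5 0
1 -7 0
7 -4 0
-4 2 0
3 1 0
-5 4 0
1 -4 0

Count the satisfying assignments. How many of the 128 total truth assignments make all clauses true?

Satisfying assignments:
  p1=F p2=F p3=T p4=F p5=F p6=F p7=F
  p1=F p2=F p3=T p4=F p5=F p6=T p7=F
  p1=F p2=T p3=T p4=F p5=F p6=F p7=F
  p1=T p2=F p3=F p4=F p5=F p6=T p7=F
  p1=T p2=F p3=F p4=F p5=F p6=T p7=T
Count: 5.

5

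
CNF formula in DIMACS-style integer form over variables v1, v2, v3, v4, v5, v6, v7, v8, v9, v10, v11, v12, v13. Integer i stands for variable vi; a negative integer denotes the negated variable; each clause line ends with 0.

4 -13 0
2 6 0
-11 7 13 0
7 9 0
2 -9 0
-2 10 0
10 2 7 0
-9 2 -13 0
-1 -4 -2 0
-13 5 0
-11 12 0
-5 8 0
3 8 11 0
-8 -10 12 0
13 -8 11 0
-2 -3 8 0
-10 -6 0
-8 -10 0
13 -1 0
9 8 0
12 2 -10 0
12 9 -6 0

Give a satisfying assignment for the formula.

Pure literal: v7 appears only positively; assign v7 = True.
Pure literal: v12 appears only positively; assign v12 = True.
Set v1 = True and propagate.
  then v13 is forced to True.
  then v4 is forced to True.
  then v2 is forced to False.
  then v6 is forced to True.
  then v9 is forced to False.
  then v5 is forced to True.
  then v8 is forced to True.
  then v10 is forced to False.
v3, v11 are now unconstrained; take v3 = True, v11 = False.
Check each clause:
  1. (v4 || !v13) — v4 is true.
  2. (v2 || v6) — v6 is true.
  3. (v7 || !v11 || v13) — v13 is true.
  4. (v9 || v7) — v7 is true.
  5. (!v9 || v2) — !v9 is true.
  6. (!v2 || v10) — !v2 is true.
  7. (v7 || v10 || v2) — v7 is true.
  8. (v2 || !v9 || !v13) — !v9 is true.
  9. (!v1 || !v4 || !v2) — !v2 is true.
  10. (!v13 || v5) — v5 is true.
  11. (v12 || !v11) — v12 is true.
  12. (!v5 || v8) — v8 is true.
  13. (v11 || v8 || v3) — v8 is true.
  14. (v12 || !v10 || !v8) — v12 is true.
  15. (v13 || v11 || !v8) — v13 is true.
  16. (!v3 || !v2 || v8) — v8 is true.
  17. (!v10 || !v6) — !v10 is true.
  18. (!v10 || !v8) — !v10 is true.
  19. (!v1 || v13) — v13 is true.
  20. (v8 || v9) — v8 is true.
  21. (!v10 || v2 || v12) — v12 is true.
  22. (!v6 || v12 || v9) — v12 is true.

v1=True, v2=False, v3=True, v4=True, v5=True, v6=True, v7=True, v8=True, v9=False, v10=False, v11=False, v12=True, v13=True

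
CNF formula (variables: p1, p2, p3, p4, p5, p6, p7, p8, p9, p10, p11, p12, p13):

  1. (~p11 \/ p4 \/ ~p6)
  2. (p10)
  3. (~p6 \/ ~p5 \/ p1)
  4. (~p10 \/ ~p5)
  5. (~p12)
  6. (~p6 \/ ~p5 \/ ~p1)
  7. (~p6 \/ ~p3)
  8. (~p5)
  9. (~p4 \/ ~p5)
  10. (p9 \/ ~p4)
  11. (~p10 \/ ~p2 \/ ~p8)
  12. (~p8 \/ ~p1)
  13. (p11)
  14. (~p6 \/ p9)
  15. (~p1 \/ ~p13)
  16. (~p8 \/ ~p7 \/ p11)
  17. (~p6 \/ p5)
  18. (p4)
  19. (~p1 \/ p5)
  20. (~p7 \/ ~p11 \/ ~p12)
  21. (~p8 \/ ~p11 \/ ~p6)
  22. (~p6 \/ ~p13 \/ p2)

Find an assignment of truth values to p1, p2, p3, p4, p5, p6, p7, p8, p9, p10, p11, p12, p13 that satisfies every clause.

p1=False, p2=True, p3=True, p4=True, p5=False, p6=False, p7=True, p8=False, p9=True, p10=True, p11=True, p12=False, p13=True

Check each clause:
  1. (~p6 \/ p4 \/ ~p11) — ~p6 is true.
  2. (p10) — p10 is true.
  3. (~p5 \/ p1 \/ ~p6) — ~p6 is true.
  4. (~p10 \/ ~p5) — ~p5 is true.
  5. (~p12) — ~p12 is true.
  6. (~p1 \/ ~p6 \/ ~p5) — ~p6 is true.
  7. (~p6 \/ ~p3) — ~p6 is true.
  8. (~p5) — ~p5 is true.
  9. (~p4 \/ ~p5) — ~p5 is true.
  10. (p9 \/ ~p4) — p9 is true.
  11. (~p10 \/ ~p2 \/ ~p8) — ~p8 is true.
  12. (~p8 \/ ~p1) — ~p8 is true.
  13. (p11) — p11 is true.
  14. (p9 \/ ~p6) — p9 is true.
  15. (~p13 \/ ~p1) — ~p1 is true.
  16. (~p8 \/ ~p7 \/ p11) — ~p8 is true.
  17. (p5 \/ ~p6) — ~p6 is true.
  18. (p4) — p4 is true.
  19. (~p1 \/ p5) — ~p1 is true.
  20. (~p12 \/ ~p7 \/ ~p11) — ~p12 is true.
  21. (~p6 \/ ~p11 \/ ~p8) — ~p8 is true.
  22. (p2 \/ ~p6 \/ ~p13) — ~p6 is true.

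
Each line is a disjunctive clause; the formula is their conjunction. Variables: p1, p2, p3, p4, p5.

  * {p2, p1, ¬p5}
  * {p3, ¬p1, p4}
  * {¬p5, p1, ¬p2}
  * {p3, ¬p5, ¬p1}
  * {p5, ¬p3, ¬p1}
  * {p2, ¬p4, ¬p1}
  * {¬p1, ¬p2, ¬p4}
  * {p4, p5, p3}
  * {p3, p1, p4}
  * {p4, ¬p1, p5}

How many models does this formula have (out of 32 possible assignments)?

8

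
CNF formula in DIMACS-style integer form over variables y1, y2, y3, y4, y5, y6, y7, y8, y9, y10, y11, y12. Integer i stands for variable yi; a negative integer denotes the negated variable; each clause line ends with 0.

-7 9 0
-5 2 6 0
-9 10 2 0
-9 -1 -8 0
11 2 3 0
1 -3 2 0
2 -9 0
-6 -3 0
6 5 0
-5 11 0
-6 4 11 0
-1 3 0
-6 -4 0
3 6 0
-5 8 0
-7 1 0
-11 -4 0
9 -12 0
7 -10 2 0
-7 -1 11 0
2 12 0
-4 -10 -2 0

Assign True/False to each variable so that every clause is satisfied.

Set y1 = False and propagate.
  then y7 is forced to False.
The remaining clauses are satisfied by y2 = True, y3 = False, y4 = False, y5 = True, y6 = True, y8 = True, y9 = False, y10 = True, y11 = True, y12 = False.
Every clause has at least one true literal under this assignment.

y1=F  y2=T  y3=F  y4=F  y5=T  y6=T  y7=F  y8=T  y9=F  y10=T  y11=T  y12=F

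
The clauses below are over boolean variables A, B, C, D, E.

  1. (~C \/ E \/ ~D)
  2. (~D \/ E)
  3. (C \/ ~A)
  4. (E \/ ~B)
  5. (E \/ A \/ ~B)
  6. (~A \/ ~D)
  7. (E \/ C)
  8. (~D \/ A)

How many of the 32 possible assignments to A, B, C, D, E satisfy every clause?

Split on E, then A.
  E=T, A=T: remaining (B,C,D) ∈ {(F,T,F); (T,T,F)} — 2.
  E=T, A=F: remaining (B,C,D) ∈ {(F,F,F); (F,T,F); (T,F,F); (T,T,F)} — 4.
  E=F, A=T: remaining (B,C,D) ∈ {(F,T,F)} — 1.
  E=F, A=F: remaining (B,C,D) ∈ {(F,T,F)} — 1.
Total: 2 + 4 + 1 + 1 = 8.

8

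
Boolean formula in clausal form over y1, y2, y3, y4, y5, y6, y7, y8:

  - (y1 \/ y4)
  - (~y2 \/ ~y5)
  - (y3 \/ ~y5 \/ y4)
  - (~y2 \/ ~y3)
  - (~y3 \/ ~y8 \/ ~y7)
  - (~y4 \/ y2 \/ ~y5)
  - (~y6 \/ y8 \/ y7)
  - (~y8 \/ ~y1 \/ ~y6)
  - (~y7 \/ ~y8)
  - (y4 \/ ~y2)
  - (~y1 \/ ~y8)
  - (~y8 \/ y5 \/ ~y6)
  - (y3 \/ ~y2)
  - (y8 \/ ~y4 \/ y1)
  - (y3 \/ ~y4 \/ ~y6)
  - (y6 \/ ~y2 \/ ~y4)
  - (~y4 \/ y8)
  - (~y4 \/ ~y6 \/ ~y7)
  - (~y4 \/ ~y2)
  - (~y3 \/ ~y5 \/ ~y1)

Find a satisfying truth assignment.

Set y1 = True and propagate.
  then y8 is forced to False.
  then y4 is forced to False.
  then y2 is forced to False.
Branch on y3: take y3 = True.
  then y5 is forced to False.
The remaining clauses are satisfied by y6 = False, y7 = True.

y1 = 1, y2 = 0, y3 = 1, y4 = 0, y5 = 0, y6 = 0, y7 = 1, y8 = 0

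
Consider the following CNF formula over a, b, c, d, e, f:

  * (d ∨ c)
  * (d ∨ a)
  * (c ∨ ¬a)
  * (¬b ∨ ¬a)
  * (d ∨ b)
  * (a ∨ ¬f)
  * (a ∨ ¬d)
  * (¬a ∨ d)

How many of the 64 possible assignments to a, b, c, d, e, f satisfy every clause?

Satisfying assignments:
  a=1 b=0 c=1 d=1 e=0 f=0
  a=1 b=0 c=1 d=1 e=0 f=1
  a=1 b=0 c=1 d=1 e=1 f=0
  a=1 b=0 c=1 d=1 e=1 f=1
Count: 4.

4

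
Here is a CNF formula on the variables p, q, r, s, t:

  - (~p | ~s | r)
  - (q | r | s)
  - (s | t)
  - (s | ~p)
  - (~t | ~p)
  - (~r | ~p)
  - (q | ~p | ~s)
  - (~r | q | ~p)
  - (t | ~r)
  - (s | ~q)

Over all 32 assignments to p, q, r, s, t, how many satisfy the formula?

The models are:
  p=0 q=0 r=0 s=1 t=0
  p=0 q=0 r=0 s=1 t=1
  p=0 q=0 r=1 s=0 t=1
  p=0 q=0 r=1 s=1 t=1
  p=0 q=1 r=0 s=1 t=0
  p=0 q=1 r=0 s=1 t=1
  p=0 q=1 r=1 s=1 t=1
Count: 7.

7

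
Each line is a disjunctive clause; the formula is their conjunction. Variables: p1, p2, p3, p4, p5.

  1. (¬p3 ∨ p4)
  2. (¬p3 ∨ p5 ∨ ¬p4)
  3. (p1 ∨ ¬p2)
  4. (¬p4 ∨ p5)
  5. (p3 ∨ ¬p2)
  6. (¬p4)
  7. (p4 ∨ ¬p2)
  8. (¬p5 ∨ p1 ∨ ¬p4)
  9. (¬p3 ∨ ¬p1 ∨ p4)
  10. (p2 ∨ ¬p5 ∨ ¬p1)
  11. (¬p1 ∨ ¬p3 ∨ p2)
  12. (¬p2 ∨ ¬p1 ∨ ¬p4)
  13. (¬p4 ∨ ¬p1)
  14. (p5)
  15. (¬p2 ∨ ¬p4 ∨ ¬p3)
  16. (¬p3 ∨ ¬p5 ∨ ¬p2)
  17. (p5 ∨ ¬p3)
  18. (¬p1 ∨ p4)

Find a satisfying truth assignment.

p1=F  p2=F  p3=F  p4=F  p5=T

Check each clause:
  1. (p4 ∨ ¬p3) — ¬p3 is true.
  2. (p5 ∨ ¬p4 ∨ ¬p3) — ¬p3 is true.
  3. (p1 ∨ ¬p2) — ¬p2 is true.
  4. (p5 ∨ ¬p4) — ¬p4 is true.
  5. (p3 ∨ ¬p2) — ¬p2 is true.
  6. (¬p4) — ¬p4 is true.
  7. (¬p2 ∨ p4) — ¬p2 is true.
  8. (¬p5 ∨ ¬p4 ∨ p1) — ¬p4 is true.
  9. (¬p3 ∨ ¬p1 ∨ p4) — ¬p3 is true.
  10. (¬p5 ∨ p2 ∨ ¬p1) — ¬p1 is true.
  11. (¬p1 ∨ ¬p3 ∨ p2) — ¬p3 is true.
  12. (¬p1 ∨ ¬p4 ∨ ¬p2) — ¬p4 is true.
  13. (¬p1 ∨ ¬p4) — ¬p4 is true.
  14. (p5) — p5 is true.
  15. (¬p2 ∨ ¬p4 ∨ ¬p3) — ¬p4 is true.
  16. (¬p5 ∨ ¬p2 ∨ ¬p3) — ¬p3 is true.
  17. (p5 ∨ ¬p3) — ¬p3 is true.
  18. (p4 ∨ ¬p1) — ¬p1 is true.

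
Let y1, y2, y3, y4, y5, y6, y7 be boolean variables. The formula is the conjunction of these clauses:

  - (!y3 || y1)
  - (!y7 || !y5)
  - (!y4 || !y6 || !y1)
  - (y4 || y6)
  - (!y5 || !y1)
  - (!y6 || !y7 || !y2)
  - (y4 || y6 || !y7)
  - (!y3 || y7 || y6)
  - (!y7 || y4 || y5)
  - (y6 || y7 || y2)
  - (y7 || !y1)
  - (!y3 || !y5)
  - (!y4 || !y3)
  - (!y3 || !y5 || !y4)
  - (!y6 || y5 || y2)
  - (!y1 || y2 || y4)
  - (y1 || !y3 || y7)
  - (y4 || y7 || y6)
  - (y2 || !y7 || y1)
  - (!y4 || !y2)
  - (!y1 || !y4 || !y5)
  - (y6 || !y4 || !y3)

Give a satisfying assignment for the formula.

y1=False, y2=True, y3=False, y4=False, y5=False, y6=True, y7=False

Check each clause:
  1. (y1 || !y3) — !y3 is true.
  2. (!y7 || !y5) — !y7 is true.
  3. (!y6 || !y4 || !y1) — !y4 is true.
  4. (y4 || y6) — y6 is true.
  5. (!y5 || !y1) — !y5 is true.
  6. (!y2 || !y7 || !y6) — !y7 is true.
  7. (!y7 || y6 || y4) — !y7 is true.
  8. (y7 || !y3 || y6) — !y3 is true.
  9. (y4 || y5 || !y7) — !y7 is true.
  10. (y7 || y6 || y2) — y2 is true.
  11. (!y1 || y7) — !y1 is true.
  12. (!y5 || !y3) — !y5 is true.
  13. (!y3 || !y4) — !y4 is true.
  14. (!y5 || !y3 || !y4) — !y5 is true.
  15. (y5 || y2 || !y6) — y2 is true.
  16. (!y1 || y4 || y2) — y2 is true.
  17. (!y3 || y7 || y1) — !y3 is true.
  18. (y7 || y4 || y6) — y6 is true.
  19. (!y7 || y1 || y2) — y2 is true.
  20. (!y2 || !y4) — !y4 is true.
  21. (!y4 || !y1 || !y5) — !y5 is true.
  22. (!y3 || !y4 || y6) — !y4 is true.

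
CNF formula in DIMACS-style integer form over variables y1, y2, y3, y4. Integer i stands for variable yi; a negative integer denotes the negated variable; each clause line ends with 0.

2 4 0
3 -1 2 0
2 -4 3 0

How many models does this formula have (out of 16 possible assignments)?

10

Case analysis on y2 and y3:
  y2=T, y3=T: remaining (y1,y4) ∈ {(F,F); (F,T); (T,F); (T,T)} — 4.
  y2=T, y3=F: remaining (y1,y4) ∈ {(F,F); (F,T); (T,F); (T,T)} — 4.
  y2=F, y3=T: remaining (y1,y4) ∈ {(F,T); (T,T)} — 2.
  y2=F, y3=F: a clause becomes empty — 0.
Total: 4 + 4 + 2 + 0 = 10.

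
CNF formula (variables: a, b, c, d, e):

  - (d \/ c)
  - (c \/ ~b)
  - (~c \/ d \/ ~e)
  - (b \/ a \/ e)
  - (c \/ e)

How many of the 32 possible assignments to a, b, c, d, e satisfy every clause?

Case analysis on c and e:
  c=1, e=1: remaining (a,b,d) ∈ {(0,0,1); (0,1,1); (1,0,1); (1,1,1)} — 4.
  c=1, e=0: d free; 3 ways for (a,b) × 2^1 = 6.
  c=0, e=1: remaining (a,b,d) ∈ {(0,0,1); (1,0,1)} — 2.
  c=0, e=0: a clause becomes empty — 0.
Total: 4 + 6 + 2 + 0 = 12.

12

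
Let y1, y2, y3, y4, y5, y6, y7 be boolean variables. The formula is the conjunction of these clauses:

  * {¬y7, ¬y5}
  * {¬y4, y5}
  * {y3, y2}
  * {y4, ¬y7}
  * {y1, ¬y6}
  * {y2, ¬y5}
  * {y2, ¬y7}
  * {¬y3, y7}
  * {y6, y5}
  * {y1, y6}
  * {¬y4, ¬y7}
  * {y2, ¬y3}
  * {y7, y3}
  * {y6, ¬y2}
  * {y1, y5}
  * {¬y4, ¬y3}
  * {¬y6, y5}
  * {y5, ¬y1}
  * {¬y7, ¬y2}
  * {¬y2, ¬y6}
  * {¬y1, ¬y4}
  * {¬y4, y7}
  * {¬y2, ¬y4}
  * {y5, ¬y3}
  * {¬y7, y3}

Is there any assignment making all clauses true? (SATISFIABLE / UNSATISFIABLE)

y7 = True:
  propagation gives y5=False, y4=False; an empty clause results — contradiction.
y7 = False:
  propagation gives y3=False; an empty clause results — contradiction.
Every branch closes, so no satisfying assignment exists.

UNSATISFIABLE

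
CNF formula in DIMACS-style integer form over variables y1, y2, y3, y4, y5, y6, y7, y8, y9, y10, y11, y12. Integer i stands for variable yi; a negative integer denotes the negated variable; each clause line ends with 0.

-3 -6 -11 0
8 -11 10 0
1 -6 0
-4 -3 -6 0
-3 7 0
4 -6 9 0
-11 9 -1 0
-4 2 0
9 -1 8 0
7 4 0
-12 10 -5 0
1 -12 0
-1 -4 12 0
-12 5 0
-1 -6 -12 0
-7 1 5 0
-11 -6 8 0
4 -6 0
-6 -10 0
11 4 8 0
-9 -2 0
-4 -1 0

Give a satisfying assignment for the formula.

Pure literal: y3 appears only negated; assign y3 = False.
y6 occurs only negated in the remaining clauses — set y6 = False.
Set y1 = True and propagate.
  then y4 is forced to False.
  then y7 is forced to True.
For the remaining variables, y2 = False, y5 = False, y8 = True, y9 = True, y10 = True, y11 = False, y12 = False works.
Check each clause:
  1. (!y3 || !y11 || !y6) — !y11 is true.
  2. (y8 || !y11 || y10) — y8 is true.
  3. (!y6 || y1) — y1 is true.
  4. (!y6 || !y3 || !y4) — !y6 is true.
  5. (!y3 || y7) — !y3 is true.
  6. (y9 || y4 || !y6) — y9 is true.
  7. (!y1 || y9 || !y11) — y9 is true.
  8. (y2 || !y4) — !y4 is true.
  9. (!y1 || y9 || y8) — y8 is true.
  10. (y7 || y4) — y7 is true.
  11. (y10 || !y5 || !y12) — y10 is true.
  12. (y1 || !y12) — y1 is true.
  13. (y12 || !y4 || !y1) — !y4 is true.
  14. (!y12 || y5) — !y12 is true.
  15. (!y12 || !y1 || !y6) — !y6 is true.
  16. (y1 || y5 || !y7) — y1 is true.
  17. (!y11 || !y6 || y8) — y8 is true.
  18. (!y6 || y4) — !y6 is true.
  19. (!y10 || !y6) — !y6 is true.
  20. (y8 || y11 || y4) — y8 is true.
  21. (!y2 || !y9) — !y2 is true.
  22. (!y1 || !y4) — !y4 is true.

y1 = T, y2 = F, y3 = F, y4 = F, y5 = F, y6 = F, y7 = T, y8 = T, y9 = T, y10 = T, y11 = F, y12 = F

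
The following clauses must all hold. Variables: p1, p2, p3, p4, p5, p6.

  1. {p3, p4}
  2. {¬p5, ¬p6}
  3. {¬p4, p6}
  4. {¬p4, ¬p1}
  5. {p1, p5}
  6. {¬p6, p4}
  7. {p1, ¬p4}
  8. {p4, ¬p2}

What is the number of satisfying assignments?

3

Satisfying assignments:
  p1=F p2=F p3=T p4=F p5=T p6=F
  p1=T p2=F p3=T p4=F p5=F p6=F
  p1=T p2=F p3=T p4=F p5=T p6=F
Count: 3.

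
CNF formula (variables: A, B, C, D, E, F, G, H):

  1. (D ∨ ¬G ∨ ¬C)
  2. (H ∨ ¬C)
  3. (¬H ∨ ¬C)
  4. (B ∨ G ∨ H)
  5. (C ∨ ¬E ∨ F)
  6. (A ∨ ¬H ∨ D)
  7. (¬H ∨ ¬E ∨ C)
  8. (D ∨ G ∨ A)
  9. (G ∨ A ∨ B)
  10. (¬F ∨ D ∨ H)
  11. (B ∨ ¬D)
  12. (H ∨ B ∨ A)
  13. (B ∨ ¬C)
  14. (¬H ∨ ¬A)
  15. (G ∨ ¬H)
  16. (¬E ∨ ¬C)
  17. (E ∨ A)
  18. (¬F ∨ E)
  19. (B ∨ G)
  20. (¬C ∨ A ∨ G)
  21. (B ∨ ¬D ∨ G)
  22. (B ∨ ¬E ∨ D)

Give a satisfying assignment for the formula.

A=T, B=T, C=F, D=F, E=F, F=F, G=F, H=F

Check each clause:
  1. (¬C ∨ D ∨ ¬G) — ¬G is true.
  2. (¬C ∨ H) — ¬C is true.
  3. (¬H ∨ ¬C) — ¬H is true.
  4. (H ∨ B ∨ G) — B is true.
  5. (C ∨ ¬E ∨ F) — ¬E is true.
  6. (A ∨ ¬H ∨ D) — ¬H is true.
  7. (¬E ∨ C ∨ ¬H) — ¬H is true.
  8. (A ∨ G ∨ D) — A is true.
  9. (A ∨ B ∨ G) — A is true.
  10. (D ∨ ¬F ∨ H) — ¬F is true.
  11. (B ∨ ¬D) — B is true.
  12. (H ∨ B ∨ A) — A is true.
  13. (B ∨ ¬C) — B is true.
  14. (¬H ∨ ¬A) — ¬H is true.
  15. (G ∨ ¬H) — ¬H is true.
  16. (¬E ∨ ¬C) — ¬E is true.
  17. (E ∨ A) — A is true.
  18. (E ∨ ¬F) — ¬F is true.
  19. (G ∨ B) — B is true.
  20. (A ∨ G ∨ ¬C) — A is true.
  21. (G ∨ ¬D ∨ B) — B is true.
  22. (D ∨ B ∨ ¬E) — B is true.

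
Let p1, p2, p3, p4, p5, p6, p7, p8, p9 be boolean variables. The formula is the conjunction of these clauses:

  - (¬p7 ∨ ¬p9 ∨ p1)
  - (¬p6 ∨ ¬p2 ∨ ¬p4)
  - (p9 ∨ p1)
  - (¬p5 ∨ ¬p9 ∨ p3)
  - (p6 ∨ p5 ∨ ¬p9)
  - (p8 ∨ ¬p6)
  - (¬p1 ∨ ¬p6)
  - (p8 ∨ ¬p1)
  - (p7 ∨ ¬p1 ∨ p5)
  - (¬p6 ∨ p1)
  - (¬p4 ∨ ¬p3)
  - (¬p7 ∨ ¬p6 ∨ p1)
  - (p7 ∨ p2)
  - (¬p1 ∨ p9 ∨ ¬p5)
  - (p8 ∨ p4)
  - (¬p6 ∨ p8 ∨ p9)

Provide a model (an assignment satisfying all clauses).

p1=T, p2=F, p3=T, p4=F, p5=F, p6=F, p7=T, p8=T, p9=F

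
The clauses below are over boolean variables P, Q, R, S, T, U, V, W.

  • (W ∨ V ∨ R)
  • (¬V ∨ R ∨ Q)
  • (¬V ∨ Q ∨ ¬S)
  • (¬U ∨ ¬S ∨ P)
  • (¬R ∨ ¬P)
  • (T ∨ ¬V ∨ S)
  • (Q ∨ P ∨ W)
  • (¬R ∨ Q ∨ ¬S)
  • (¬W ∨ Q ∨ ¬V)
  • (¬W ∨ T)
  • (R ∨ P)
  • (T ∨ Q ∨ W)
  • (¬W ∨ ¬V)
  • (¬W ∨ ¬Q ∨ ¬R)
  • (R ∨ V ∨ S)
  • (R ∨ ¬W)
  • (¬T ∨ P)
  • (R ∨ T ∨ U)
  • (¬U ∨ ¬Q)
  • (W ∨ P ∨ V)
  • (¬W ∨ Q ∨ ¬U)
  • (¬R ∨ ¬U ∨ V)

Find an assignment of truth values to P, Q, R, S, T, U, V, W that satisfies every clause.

Set P = False and propagate.
  then R is forced to True.
  then T is forced to False.
  then W is forced to False.
  then Q is forced to True.
  then U is forced to False.
  then V is forced to True.
  then S is forced to True.

P=F, Q=T, R=T, S=T, T=F, U=F, V=T, W=F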